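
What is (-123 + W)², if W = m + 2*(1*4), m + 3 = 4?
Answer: 12996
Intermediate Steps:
m = 1 (m = -3 + 4 = 1)
W = 9 (W = 1 + 2*(1*4) = 1 + 2*4 = 1 + 8 = 9)
(-123 + W)² = (-123 + 9)² = (-114)² = 12996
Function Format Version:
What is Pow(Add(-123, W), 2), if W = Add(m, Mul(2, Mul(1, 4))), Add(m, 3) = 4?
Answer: 12996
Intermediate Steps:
m = 1 (m = Add(-3, 4) = 1)
W = 9 (W = Add(1, Mul(2, Mul(1, 4))) = Add(1, Mul(2, 4)) = Add(1, 8) = 9)
Pow(Add(-123, W), 2) = Pow(Add(-123, 9), 2) = Pow(-114, 2) = 12996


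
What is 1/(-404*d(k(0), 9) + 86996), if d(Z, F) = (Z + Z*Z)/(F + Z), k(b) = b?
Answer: 1/86996 ≈ 1.1495e-5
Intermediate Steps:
d(Z, F) = (Z + Z**2)/(F + Z)
1/(-404*d(k(0), 9) + 86996) = 1/(-0*(1 + 0)/(9 + 0) + 86996) = 1/(-0/9 + 86996) = 1/(-404*0 + 86996) = 1/(0 + 86996) = 1/86996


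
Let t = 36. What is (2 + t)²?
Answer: 1444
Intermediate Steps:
(2 + t)² = (2 + 36)² = 38² = 1444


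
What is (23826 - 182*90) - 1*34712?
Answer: -27266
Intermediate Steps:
(23826 - 182*90) - 1*34712 = (23826 - 1*16380) - 34712 = (23826 - 16380) - 34712 = 7446 - 34712 = -27266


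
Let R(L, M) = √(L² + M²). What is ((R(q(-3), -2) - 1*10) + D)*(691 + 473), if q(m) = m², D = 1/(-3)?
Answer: -12028 + 1164*√85 ≈ -1296.4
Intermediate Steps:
D = -⅓ ≈ -0.33333
((R(q(-3), -2) - 1*10) + D)*(691 + 473) = ((√(((-3)²)² + (-2)²) - 1*10) - ⅓)*(691 + 473) = ((√(9² + 4) - 10) - ⅓)*1164 = ((√(81 + 4) - 10) - ⅓)*1164 = ((√85 - 10) - ⅓)*1164 = ((-10 + √85) - ⅓)*1164 = (-31/3 + √85)*1164 = -12028 + 1164*√85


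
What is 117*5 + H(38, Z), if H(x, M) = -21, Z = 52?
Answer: 564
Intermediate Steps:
117*5 + H(38, Z) = 117*5 - 21 = 585 - 21 = 564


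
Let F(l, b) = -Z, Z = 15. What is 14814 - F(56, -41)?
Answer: 14829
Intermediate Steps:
F(l, b) = -15 (F(l, b) = -1*15 = -15)
14814 - F(56, -41) = 14814 - 1*(-15) = 14814 + 15 = 14829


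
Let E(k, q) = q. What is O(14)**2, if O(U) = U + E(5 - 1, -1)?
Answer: 169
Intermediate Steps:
O(U) = -1 + U (O(U) = U - 1 = -1 + U)
O(14)**2 = (-1 + 14)**2 = 13**2 = 169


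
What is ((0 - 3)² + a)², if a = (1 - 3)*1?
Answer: 49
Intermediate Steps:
a = -2 (a = -2*1 = -2)
((0 - 3)² + a)² = ((0 - 3)² - 2)² = ((-3)² - 2)² = (9 - 2)² = 7² = 49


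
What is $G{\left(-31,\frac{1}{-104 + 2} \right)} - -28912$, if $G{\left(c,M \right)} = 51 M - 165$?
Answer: $\frac{57493}{2} \approx 28747.0$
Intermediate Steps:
$G{\left(c,M \right)} = -165 + 51 M$
$G{\left(-31,\frac{1}{-104 + 2} \right)} - -28912 = \left(-165 + \frac{51}{-104 + 2}\right) - -28912 = \left(-165 + \frac{51}{-102}\right) + 28912 = \left(-165 + 51 \left(- \frac{1}{102}\right)\right) + 28912 = \left(-165 - \frac{1}{2}\right) + 28912 = - \frac{331}{2} + 28912 = \frac{57493}{2}$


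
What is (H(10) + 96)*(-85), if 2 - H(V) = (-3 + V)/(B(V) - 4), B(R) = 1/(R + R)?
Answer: -669970/79 ≈ -8480.6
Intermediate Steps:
B(R) = 1/(2*R)
H(V) = 2 - (-3 + V)/(-4 + 1/(2*V)) (H(V) = 2 - (-3 + V)/(1/(2*V) - 4) = 2 - (-3 + V)/(-4 + 1/(2*V)))
(H(10) + 96)*(-85) = (2*(-1 + 10*(5 + 10))/(-1 + 8*10) + 96)*(-85) = (2*(-1 + 10*15)/(-1 + 80) + 96)*(-85) = (2*(-1 + 150)/79 + 96)*(-85) = (2*(1/79)*149 + 96)*(-85) = (298/79 + 96)*(-85) = (7882/79)*(-85) = -669970/79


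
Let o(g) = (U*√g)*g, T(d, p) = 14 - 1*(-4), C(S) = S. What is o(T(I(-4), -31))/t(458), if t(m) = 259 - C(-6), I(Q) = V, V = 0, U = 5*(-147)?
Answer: -7938*√2/53 ≈ -211.81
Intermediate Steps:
U = -735
I(Q) = 0
T(d, p) = 18 (T(d, p) = 14 + 4 = 18)
t(m) = 265 (t(m) = 259 - 1*(-6) = 259 + 6 = 265)
o(g) = -735*g^(3/2) (o(g) = (-735*√g)*g = -735*g^(3/2))
o(T(I(-4), -31))/t(458) = -39690*√2/265 = -39690*√2*(1/265) = -7938*√2/53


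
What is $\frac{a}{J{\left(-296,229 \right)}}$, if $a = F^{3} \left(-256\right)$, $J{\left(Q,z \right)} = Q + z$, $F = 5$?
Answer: $\frac{32000}{67} \approx 477.61$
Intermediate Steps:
$a = -32000$ ($a = 5^{3} \left(-256\right) = 125 \left(-256\right) = -32000$)
$\frac{a}{J{\left(-296,229 \right)}} = - \frac{32000}{-296 + 229} = - \frac{32000}{-67} = \left(-32000\right) \left(- \frac{1}{67}\right) = \frac{32000}{67}$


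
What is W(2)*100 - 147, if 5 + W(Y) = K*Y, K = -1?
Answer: -847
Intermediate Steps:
W(Y) = -5 - Y
W(2)*100 - 147 = (-5 - 1*2)*100 - 147 = (-5 - 2)*100 - 147 = -7*100 - 147 = -700 - 147 = -847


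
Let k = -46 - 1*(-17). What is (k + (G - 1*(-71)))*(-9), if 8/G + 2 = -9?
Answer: -4086/11 ≈ -371.45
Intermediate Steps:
G = -8/11 (G = 8/(-2 - 9) = 8/(-11) = 8*(-1/11) = -8/11 ≈ -0.72727)
k = -29 (k = -46 + 17 = -29)
(k + (G - 1*(-71)))*(-9) = (-29 + (-8/11 - 1*(-71)))*(-9) = (-29 + (-8/11 + 71))*(-9) = (-29 + 773/11)*(-9) = (454/11)*(-9) = -4086/11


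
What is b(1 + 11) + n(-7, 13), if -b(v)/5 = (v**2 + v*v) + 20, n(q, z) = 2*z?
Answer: -1514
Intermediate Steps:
b(v) = -100 - 10*v**2 (b(v) = -5*((v**2 + v*v) + 20) = -5*((v**2 + v**2) + 20) = -5*(2*v**2 + 20) = -5*(20 + 2*v**2) = -100 - 10*v**2)
b(1 + 11) + n(-7, 13) = (-100 - 10*(1 + 11)**2) + 2*13 = (-100 - 10*12**2) + 26 = (-100 - 10*144) + 26 = (-100 - 1440) + 26 = -1540 + 26 = -1514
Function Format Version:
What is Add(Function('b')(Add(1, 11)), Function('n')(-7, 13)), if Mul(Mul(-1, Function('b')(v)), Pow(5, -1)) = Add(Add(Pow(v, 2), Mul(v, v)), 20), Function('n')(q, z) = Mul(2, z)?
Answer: -1514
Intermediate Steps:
Function('b')(v) = Add(-100, Mul(-10, Pow(v, 2))) (Function('b')(v) = Mul(-5, Add(Add(Pow(v, 2), Mul(v, v)), 20)) = Mul(-5, Add(Add(Pow(v, 2), Pow(v, 2)), 20)) = Mul(-5, Add(Mul(2, Pow(v, 2)), 20)) = Mul(-5, Add(20, Mul(2, Pow(v, 2)))) = Add(-100, Mul(-10, Pow(v, 2))))
Add(Function('b')(Add(1, 11)), Function('n')(-7, 13)) = Add(Add(-100, Mul(-10, Pow(Add(1, 11), 2))), Mul(2, 13)) = Add(Add(-100, Mul(-10, Pow(12, 2))), 26) = Add(Add(-100, Mul(-10, 144)), 26) = Add(Add(-100, -1440), 26) = Add(-1540, 26) = -1514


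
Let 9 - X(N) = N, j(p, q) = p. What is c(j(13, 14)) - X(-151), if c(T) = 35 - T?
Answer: -138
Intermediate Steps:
X(N) = 9 - N
c(j(13, 14)) - X(-151) = (35 - 1*13) - (9 - 1*(-151)) = (35 - 13) - (9 + 151) = 22 - 1*160 = 22 - 160 = -138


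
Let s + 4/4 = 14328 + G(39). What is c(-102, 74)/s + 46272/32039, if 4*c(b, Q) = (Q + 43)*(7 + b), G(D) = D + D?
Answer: 462015831/369217436 ≈ 1.2513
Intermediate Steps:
G(D) = 2*D
s = 14405 (s = -1 + (14328 + 2*39) = -1 + (14328 + 78) = -1 + 14406 = 14405)
c(b, Q) = (7 + b)*(43 + Q)/4 (c(b, Q) = ((Q + 43)*(7 + b))/4 = ((43 + Q)*(7 + b))/4 = ((7 + b)*(43 + Q))/4 = (7 + b)*(43 + Q)/4)
c(-102, 74)/s + 46272/32039 = (301/4 + (7/4)*74 + (43/4)*(-102) + (¼)*74*(-102))/14405 + 46272/32039 = (301/4 + 259/2 - 2193/2 - 1887)*(1/14405) + 46272*(1/32039) = -11115/4*1/14405 + 46272/32039 = -2223/11524 + 46272/32039 = 462015831/369217436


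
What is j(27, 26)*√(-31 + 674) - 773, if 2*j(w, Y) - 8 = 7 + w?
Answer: -773 + 21*√643 ≈ -240.49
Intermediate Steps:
j(w, Y) = 15/2 + w/2 (j(w, Y) = 4 + (7 + w)/2 = 4 + (7/2 + w/2) = 15/2 + w/2)
j(27, 26)*√(-31 + 674) - 773 = (15/2 + (½)*27)*√(-31 + 674) - 773 = (15/2 + 27/2)*√643 - 773 = 21*√643 - 773 = -773 + 21*√643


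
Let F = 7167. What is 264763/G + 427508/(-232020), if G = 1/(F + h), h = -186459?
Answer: -2753490841713857/58005 ≈ -4.7470e+10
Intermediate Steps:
G = -1/179292 (G = 1/(7167 - 186459) = 1/(-179292) = -1/179292 ≈ -5.5775e-6)
264763/G + 427508/(-232020) = 264763/(-1/179292) + 427508/(-232020) = 264763*(-179292) + 427508*(-1/232020) = -47469887796 - 106877/58005 = -2753490841713857/58005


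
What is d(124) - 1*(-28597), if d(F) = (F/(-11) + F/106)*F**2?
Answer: -73892589/583 ≈ -1.2675e+5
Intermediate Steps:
d(F) = -95*F**3/1166 (d(F) = (F*(-1/11) + F*(1/106))*F**2 = (-F/11 + F/106)*F**2 = (-95*F/1166)*F**2 = -95*F**3/1166)
d(124) - 1*(-28597) = -95/1166*124**3 - 1*(-28597) = -95/1166*1906624 + 28597 = -90564640/583 + 28597 = -73892589/583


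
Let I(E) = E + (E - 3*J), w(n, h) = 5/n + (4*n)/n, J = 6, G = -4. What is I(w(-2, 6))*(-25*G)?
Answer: -1500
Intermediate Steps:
w(n, h) = 4 + 5/n (w(n, h) = 5/n + 4 = 4 + 5/n)
I(E) = -18 + 2*E (I(E) = E + (E - 3*6) = E + (E - 18) = E + (-18 + E) = -18 + 2*E)
I(w(-2, 6))*(-25*G) = (-18 + 2*(4 + 5/(-2)))*(-25*(-4)) = (-18 + 2*(4 + 5*(-½)))*100 = (-18 + 2*(4 - 5/2))*100 = (-18 + 2*(3/2))*100 = (-18 + 3)*100 = -15*100 = -1500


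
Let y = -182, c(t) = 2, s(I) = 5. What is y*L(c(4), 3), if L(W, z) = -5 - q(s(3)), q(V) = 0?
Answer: 910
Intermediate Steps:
L(W, z) = -5 (L(W, z) = -5 - 1*0 = -5 + 0 = -5)
y*L(c(4), 3) = -182*(-5) = 910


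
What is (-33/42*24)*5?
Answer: -660/7 ≈ -94.286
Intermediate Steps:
(-33/42*24)*5 = (-33*1/42*24)*5 = -11/14*24*5 = -132/7*5 = -660/7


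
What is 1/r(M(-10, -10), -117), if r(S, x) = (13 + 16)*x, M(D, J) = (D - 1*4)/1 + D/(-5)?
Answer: -1/3393 ≈ -0.00029472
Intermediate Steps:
M(D, J) = -4 + 4*D/5 (M(D, J) = (D - 4)*1 + D*(-⅕) = (-4 + D)*1 - D/5 = (-4 + D) - D/5 = -4 + 4*D/5)
r(S, x) = 29*x
1/r(M(-10, -10), -117) = 1/(29*(-117)) = 1/(-3393) = -1/3393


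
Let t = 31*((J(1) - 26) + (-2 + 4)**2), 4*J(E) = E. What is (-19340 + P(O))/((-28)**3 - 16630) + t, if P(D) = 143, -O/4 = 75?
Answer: -51989433/77164 ≈ -673.75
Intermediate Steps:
J(E) = E/4
O = -300 (O = -4*75 = -300)
t = -2697/4 (t = 31*(((1/4)*1 - 26) + (-2 + 4)**2) = 31*((1/4 - 26) + 2**2) = 31*(-103/4 + 4) = 31*(-87/4) = -2697/4 ≈ -674.25)
(-19340 + P(O))/((-28)**3 - 16630) + t = (-19340 + 143)/((-28)**3 - 16630) - 2697/4 = -19197/(-21952 - 16630) - 2697/4 = -19197/(-38582) - 2697/4 = -19197*(-1/38582) - 2697/4 = 19197/38582 - 2697/4 = -51989433/77164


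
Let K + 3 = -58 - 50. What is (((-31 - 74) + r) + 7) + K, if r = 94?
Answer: -115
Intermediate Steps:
K = -111 (K = -3 + (-58 - 50) = -3 - 108 = -111)
(((-31 - 74) + r) + 7) + K = (((-31 - 74) + 94) + 7) - 111 = ((-105 + 94) + 7) - 111 = (-11 + 7) - 111 = -4 - 111 = -115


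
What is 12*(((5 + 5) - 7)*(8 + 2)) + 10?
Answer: 370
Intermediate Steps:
12*(((5 + 5) - 7)*(8 + 2)) + 10 = 12*((10 - 7)*10) + 10 = 12*(3*10) + 10 = 12*30 + 10 = 360 + 10 = 370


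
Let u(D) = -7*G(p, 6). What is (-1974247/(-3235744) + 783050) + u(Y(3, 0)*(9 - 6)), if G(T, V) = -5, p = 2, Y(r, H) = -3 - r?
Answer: 2533864564487/3235744 ≈ 7.8309e+5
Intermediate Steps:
u(D) = 35 (u(D) = -7*(-5) = 35)
(-1974247/(-3235744) + 783050) + u(Y(3, 0)*(9 - 6)) = (-1974247/(-3235744) + 783050) + 35 = (-1974247*(-1/3235744) + 783050) + 35 = (1974247/3235744 + 783050) + 35 = 2533751313447/3235744 + 35 = 2533864564487/3235744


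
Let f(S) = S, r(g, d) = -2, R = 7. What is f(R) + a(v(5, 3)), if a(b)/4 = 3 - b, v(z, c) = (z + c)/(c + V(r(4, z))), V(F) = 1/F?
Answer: 31/5 ≈ 6.2000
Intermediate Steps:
v(z, c) = (c + z)/(-½ + c) (v(z, c) = (z + c)/(c + 1/(-2)) = (c + z)/(c - ½) = (c + z)/(-½ + c))
a(b) = 12 - 4*b (a(b) = 4*(3 - b) = 12 - 4*b)
f(R) + a(v(5, 3)) = 7 + (12 - 8*(3 + 5)/(-1 + 2*3)) = 7 + (12 - 8*8/(-1 + 6)) = 7 + (12 - 8*8/5) = 7 + (12 - 4*16/5) = 7 + (12 - 64/5) = 7 - ⅘ = 31/5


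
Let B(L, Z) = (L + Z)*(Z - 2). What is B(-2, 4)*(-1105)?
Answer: -4420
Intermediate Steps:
B(L, Z) = (-2 + Z)*(L + Z) (B(L, Z) = (L + Z)*(-2 + Z) = (-2 + Z)*(L + Z))
B(-2, 4)*(-1105) = (4² - 2*(-2) - 2*4 - 2*4)*(-1105) = (16 + 4 - 8 - 8)*(-1105) = 4*(-1105) = -4420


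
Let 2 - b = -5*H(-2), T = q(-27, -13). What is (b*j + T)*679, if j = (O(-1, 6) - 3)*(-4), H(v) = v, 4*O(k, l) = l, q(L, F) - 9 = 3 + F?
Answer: -33271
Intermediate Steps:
q(L, F) = 12 + F (q(L, F) = 9 + (3 + F) = 12 + F)
T = -1 (T = 12 - 13 = -1)
O(k, l) = l/4
j = 6 (j = ((¼)*6 - 3)*(-4) = (3/2 - 3)*(-4) = -3/2*(-4) = 6)
b = -8 (b = 2 - (-5)*(-2) = 2 - 1*10 = 2 - 10 = -8)
(b*j + T)*679 = (-8*6 - 1)*679 = (-48 - 1)*679 = -49*679 = -33271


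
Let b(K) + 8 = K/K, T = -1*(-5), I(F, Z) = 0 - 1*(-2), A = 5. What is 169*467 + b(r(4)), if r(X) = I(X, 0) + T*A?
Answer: 78916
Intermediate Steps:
I(F, Z) = 2 (I(F, Z) = 0 + 2 = 2)
T = 5
r(X) = 27 (r(X) = 2 + 5*5 = 2 + 25 = 27)
b(K) = -7 (b(K) = -8 + K/K = -8 + 1 = -7)
169*467 + b(r(4)) = 169*467 - 7 = 78923 - 7 = 78916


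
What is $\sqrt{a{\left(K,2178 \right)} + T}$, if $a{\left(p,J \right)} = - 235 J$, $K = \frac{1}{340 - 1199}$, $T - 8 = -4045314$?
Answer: $4 i \sqrt{284821} \approx 2134.7 i$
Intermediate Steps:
$T = -4045306$ ($T = 8 - 4045314 = -4045306$)
$K = - \frac{1}{859}$ ($K = \frac{1}{-859} = - \frac{1}{859} \approx -0.0011641$)
$\sqrt{a{\left(K,2178 \right)} + T} = \sqrt{\left(-235\right) 2178 - 4045306} = \sqrt{-511830 - 4045306} = \sqrt{-4557136} = 4 i \sqrt{284821}$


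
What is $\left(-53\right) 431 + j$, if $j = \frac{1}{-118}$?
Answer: $- \frac{2695475}{118} \approx -22843.0$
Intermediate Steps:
$j = - \frac{1}{118} \approx -0.0084746$
$\left(-53\right) 431 + j = \left(-53\right) 431 - \frac{1}{118} = -22843 - \frac{1}{118} = - \frac{2695475}{118}$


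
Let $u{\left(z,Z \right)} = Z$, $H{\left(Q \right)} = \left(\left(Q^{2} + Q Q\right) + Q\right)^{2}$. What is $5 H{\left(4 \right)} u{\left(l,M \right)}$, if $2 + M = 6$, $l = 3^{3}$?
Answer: $25920$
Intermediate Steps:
$l = 27$
$M = 4$ ($M = -2 + 6 = 4$)
$H{\left(Q \right)} = \left(Q + 2 Q^{2}\right)^{2}$ ($H{\left(Q \right)} = \left(\left(Q^{2} + Q^{2}\right) + Q\right)^{2} = \left(2 Q^{2} + Q\right)^{2} = \left(Q + 2 Q^{2}\right)^{2}$)
$5 H{\left(4 \right)} u{\left(l,M \right)} = 5 \cdot 4^{2} \left(1 + 2 \cdot 4\right)^{2} \cdot 4 = 5 \cdot 16 \left(1 + 8\right)^{2} \cdot 4 = 5 \cdot 16 \cdot 9^{2} \cdot 4 = 5 \cdot 16 \cdot 81 \cdot 4 = 5 \cdot 1296 \cdot 4 = 6480 \cdot 4 = 25920$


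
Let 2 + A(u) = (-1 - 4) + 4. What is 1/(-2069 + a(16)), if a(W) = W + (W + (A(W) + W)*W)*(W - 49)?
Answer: -1/9445 ≈ -0.00010588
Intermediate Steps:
A(u) = -3 (A(u) = -2 + ((-1 - 4) + 4) = -2 + (-5 + 4) = -2 - 1 = -3)
a(W) = W + (-49 + W)*(W + W*(-3 + W)) (a(W) = W + (W + (-3 + W)*W)*(W - 49) = W + (W + W*(-3 + W))*(-49 + W) = W + (-49 + W)*(W + W*(-3 + W)))
1/(-2069 + a(16)) = 1/(-2069 + 16*(99 + 16² - 51*16)) = 1/(-2069 + 16*(99 + 256 - 816)) = 1/(-2069 + 16*(-461)) = 1/(-2069 - 7376) = 1/(-9445) = -1/9445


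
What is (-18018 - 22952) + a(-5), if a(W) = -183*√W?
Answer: -40970 - 183*I*√5 ≈ -40970.0 - 409.2*I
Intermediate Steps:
(-18018 - 22952) + a(-5) = (-18018 - 22952) - 183*I*√5 = -40970 - 183*I*√5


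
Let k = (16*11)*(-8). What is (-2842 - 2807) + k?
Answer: -7057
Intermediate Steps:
k = -1408 (k = 176*(-8) = -1408)
(-2842 - 2807) + k = (-2842 - 2807) - 1408 = -5649 - 1408 = -7057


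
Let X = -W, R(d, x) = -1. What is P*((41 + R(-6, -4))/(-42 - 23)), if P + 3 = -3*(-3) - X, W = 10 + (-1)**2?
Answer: -136/13 ≈ -10.462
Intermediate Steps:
W = 11 (W = 10 + 1 = 11)
X = -11 (X = -1*11 = -11)
P = 17 (P = -3 + (-3*(-3) - 1*(-11)) = -3 + (9 + 11) = -3 + 20 = 17)
P*((41 + R(-6, -4))/(-42 - 23)) = 17*((41 - 1)/(-42 - 23)) = 17*(40/(-65)) = 17*(40*(-1/65)) = 17*(-8/13) = -136/13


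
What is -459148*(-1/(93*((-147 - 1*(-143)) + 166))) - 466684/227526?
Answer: 8119753892/285658893 ≈ 28.425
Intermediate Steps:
-459148*(-1/(93*((-147 - 1*(-143)) + 166))) - 466684/227526 = -459148*(-1/(93*((-147 + 143) + 166))) - 466684*1/227526 = -459148*(-1/(93*(-4 + 166))) - 233342/113763 = -459148/(162*(-93)) - 233342/113763 = -459148/(-15066) - 233342/113763 = -459148*(-1/15066) - 233342/113763 = 229574/7533 - 233342/113763 = 8119753892/285658893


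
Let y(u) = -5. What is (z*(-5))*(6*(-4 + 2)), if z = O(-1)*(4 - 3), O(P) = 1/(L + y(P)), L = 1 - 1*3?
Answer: -60/7 ≈ -8.5714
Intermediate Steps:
L = -2 (L = 1 - 3 = -2)
O(P) = -⅐ (O(P) = 1/(-2 - 5) = 1/(-7) = -⅐)
z = -⅐ (z = -(4 - 3)/7 = -⅐*1 = -⅐ ≈ -0.14286)
(z*(-5))*(6*(-4 + 2)) = (-⅐*(-5))*(6*(-4 + 2)) = 5*(6*(-2))/7 = (5/7)*(-12) = -60/7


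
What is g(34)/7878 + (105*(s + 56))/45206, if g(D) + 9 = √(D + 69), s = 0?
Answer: 1093233/8479354 + √103/7878 ≈ 0.13022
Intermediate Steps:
g(D) = -9 + √(69 + D) (g(D) = -9 + √(D + 69) = -9 + √(69 + D))
g(34)/7878 + (105*(s + 56))/45206 = (-9 + √(69 + 34))/7878 + (105*(0 + 56))/45206 = (-9 + √103)*(1/7878) + (105*56)*(1/45206) = (-3/2626 + √103/7878) + 5880*(1/45206) = (-3/2626 + √103/7878) + 420/3229 = 1093233/8479354 + √103/7878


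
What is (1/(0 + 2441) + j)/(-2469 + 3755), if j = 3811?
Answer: 4651326/1569563 ≈ 2.9635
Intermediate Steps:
(1/(0 + 2441) + j)/(-2469 + 3755) = (1/(0 + 2441) + 3811)/(-2469 + 3755) = (1/2441 + 3811)/1286 = (1/2441 + 3811)*(1/1286) = (9302652/2441)*(1/1286) = 4651326/1569563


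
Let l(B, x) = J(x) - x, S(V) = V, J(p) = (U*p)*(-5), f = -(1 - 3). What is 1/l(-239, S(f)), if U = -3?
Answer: 1/28 ≈ 0.035714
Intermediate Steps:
f = 2 (f = -1*(-2) = 2)
J(p) = 15*p (J(p) = -3*p*(-5) = 15*p)
l(B, x) = 14*x (l(B, x) = 15*x - x = 14*x)
1/l(-239, S(f)) = 1/(14*2) = 1/28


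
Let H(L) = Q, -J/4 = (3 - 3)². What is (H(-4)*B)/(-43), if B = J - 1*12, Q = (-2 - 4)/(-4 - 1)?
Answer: 72/215 ≈ 0.33488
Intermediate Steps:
J = 0 (J = -4*(3 - 3)² = -4*0² = -4*0 = 0)
Q = 6/5 (Q = -6/(-5) = -6*(-⅕) = 6/5 ≈ 1.2000)
B = -12 (B = 0 - 1*12 = 0 - 12 = -12)
H(L) = 6/5
(H(-4)*B)/(-43) = ((6/5)*(-12))/(-43) = -72/5*(-1/43) = 72/215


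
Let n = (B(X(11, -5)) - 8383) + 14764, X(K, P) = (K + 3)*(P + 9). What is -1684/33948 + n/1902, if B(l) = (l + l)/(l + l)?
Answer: 8893882/2690379 ≈ 3.3058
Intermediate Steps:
X(K, P) = (3 + K)*(9 + P)
B(l) = 1 (B(l) = (2*l)/((2*l)) = (2*l)*(1/(2*l)) = 1)
n = 6382 (n = (1 - 8383) + 14764 = -8382 + 14764 = 6382)
-1684/33948 + n/1902 = -1684/33948 + 6382/1902 = -1684*1/33948 + 6382*(1/1902) = -421/8487 + 3191/951 = 8893882/2690379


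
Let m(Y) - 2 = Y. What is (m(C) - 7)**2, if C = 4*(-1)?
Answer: 81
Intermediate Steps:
C = -4
m(Y) = 2 + Y
(m(C) - 7)**2 = ((2 - 4) - 7)**2 = (-2 - 7)**2 = (-9)**2 = 81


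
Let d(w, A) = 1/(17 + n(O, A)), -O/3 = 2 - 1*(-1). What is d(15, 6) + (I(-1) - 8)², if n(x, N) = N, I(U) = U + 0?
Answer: 1864/23 ≈ 81.043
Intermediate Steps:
I(U) = U
O = -9 (O = -3*(2 - 1*(-1)) = -3*(2 + 1) = -3*3 = -9)
d(w, A) = 1/(17 + A)
d(15, 6) + (I(-1) - 8)² = 1/(17 + 6) + (-1 - 8)² = 1/23 + (-9)² = 1/23 + 81 = 1864/23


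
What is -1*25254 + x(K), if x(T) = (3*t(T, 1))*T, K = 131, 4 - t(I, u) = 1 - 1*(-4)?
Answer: -25647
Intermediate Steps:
t(I, u) = -1 (t(I, u) = 4 - (1 - 1*(-4)) = 4 - (1 + 4) = 4 - 1*5 = 4 - 5 = -1)
x(T) = -3*T (x(T) = (3*(-1))*T = -3*T)
-1*25254 + x(K) = -1*25254 - 3*131 = -25254 - 393 = -25647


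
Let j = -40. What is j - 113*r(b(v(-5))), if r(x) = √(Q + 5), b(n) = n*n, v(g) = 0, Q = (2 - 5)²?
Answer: -40 - 113*√14 ≈ -462.81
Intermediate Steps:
Q = 9 (Q = (-3)² = 9)
b(n) = n²
r(x) = √14 (r(x) = √(9 + 5) = √14)
j - 113*r(b(v(-5))) = -40 - 113*√14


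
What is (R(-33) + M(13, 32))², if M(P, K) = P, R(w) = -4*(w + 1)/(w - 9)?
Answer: 43681/441 ≈ 99.050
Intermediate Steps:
R(w) = -4*(1 + w)/(-9 + w)
(R(-33) + M(13, 32))² = (4*(-1 - 1*(-33))/(-9 - 33) + 13)² = (4*(-1 + 33)/(-42) + 13)² = (4*(-1/42)*32 + 13)² = (-64/21 + 13)² = (209/21)² = 43681/441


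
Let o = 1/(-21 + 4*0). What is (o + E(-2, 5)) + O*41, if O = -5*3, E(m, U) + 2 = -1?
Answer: -12979/21 ≈ -618.05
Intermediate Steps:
E(m, U) = -3 (E(m, U) = -2 - 1 = -3)
o = -1/21 (o = 1/(-21 + 0) = 1/(-21) = -1/21 ≈ -0.047619)
O = -15
(o + E(-2, 5)) + O*41 = (-1/21 - 3) - 15*41 = -64/21 - 615 = -12979/21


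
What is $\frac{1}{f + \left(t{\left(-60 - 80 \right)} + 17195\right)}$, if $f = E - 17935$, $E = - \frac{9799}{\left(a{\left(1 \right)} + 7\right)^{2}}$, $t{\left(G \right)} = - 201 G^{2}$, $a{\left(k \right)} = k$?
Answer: $- \frac{64}{252191559} \approx -2.5378 \cdot 10^{-7}$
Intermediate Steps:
$E = - \frac{9799}{64}$ ($E = - \frac{9799}{\left(1 + 7\right)^{2}} = - \frac{9799}{8^{2}} = - \frac{9799}{64} \approx -153.11$)
$f = - \frac{1157639}{64}$ ($f = - \frac{9799}{64} - 17935 = - \frac{1157639}{64} \approx -18088.0$)
$\frac{1}{f + \left(t{\left(-60 - 80 \right)} + 17195\right)} = \frac{1}{- \frac{1157639}{64} + \left(- 201 \left(-60 - 80\right)^{2} + 17195\right)} = \frac{1}{- \frac{1157639}{64} + \left(- 201 \left(-140\right)^{2} + 17195\right)} = \frac{1}{- \frac{1157639}{64} + \left(\left(-201\right) 19600 + 17195\right)} = \frac{1}{- \frac{1157639}{64} + \left(-3939600 + 17195\right)} = \frac{1}{- \frac{1157639}{64} - 3922405} = \frac{1}{- \frac{252191559}{64}} = - \frac{64}{252191559}$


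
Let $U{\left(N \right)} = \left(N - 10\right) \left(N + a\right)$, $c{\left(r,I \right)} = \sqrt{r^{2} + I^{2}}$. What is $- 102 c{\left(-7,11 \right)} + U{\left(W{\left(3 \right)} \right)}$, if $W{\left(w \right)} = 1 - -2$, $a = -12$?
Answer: $63 - 102 \sqrt{170} \approx -1266.9$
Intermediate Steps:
$W{\left(w \right)} = 3$ ($W{\left(w \right)} = 1 + 2 = 3$)
$c{\left(r,I \right)} = \sqrt{I^{2} + r^{2}}$
$U{\left(N \right)} = \left(-12 + N\right) \left(-10 + N\right)$ ($U{\left(N \right)} = \left(N - 10\right) \left(N - 12\right) = \left(-10 + N\right) \left(-12 + N\right) = \left(-12 + N\right) \left(-10 + N\right)$)
$- 102 c{\left(-7,11 \right)} + U{\left(W{\left(3 \right)} \right)} = - 102 \sqrt{11^{2} + \left(-7\right)^{2}} + \left(120 + 3^{2} - 66\right) = - 102 \sqrt{121 + 49} + \left(120 + 9 - 66\right) = - 102 \sqrt{170} + 63 = 63 - 102 \sqrt{170}$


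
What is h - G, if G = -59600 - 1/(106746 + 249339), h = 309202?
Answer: 131324860171/356085 ≈ 3.6880e+5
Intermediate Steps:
G = -21222666001/356085 (G = -59600 - 1/356085 = -21222666001/356085 ≈ -59600.)
h - G = 309202 - 1*(-21222666001/356085) = 309202 + 21222666001/356085 = 131324860171/356085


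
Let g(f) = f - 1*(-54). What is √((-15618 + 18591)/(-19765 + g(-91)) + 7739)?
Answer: √3034551648410/19802 ≈ 87.971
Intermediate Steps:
g(f) = 54 + f (g(f) = f + 54 = 54 + f)
√((-15618 + 18591)/(-19765 + g(-91)) + 7739) = √((-15618 + 18591)/(-19765 + (54 - 91)) + 7739) = √(2973/(-19765 - 37) + 7739) = √(2973/(-19802) + 7739) = √(2973*(-1/19802) + 7739) = √(-2973/19802 + 7739) = √(153244705/19802) = √3034551648410/19802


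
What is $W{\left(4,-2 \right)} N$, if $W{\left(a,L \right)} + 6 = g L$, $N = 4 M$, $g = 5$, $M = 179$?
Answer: $-11456$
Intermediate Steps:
$N = 716$ ($N = 4 \cdot 179 = 716$)
$W{\left(a,L \right)} = -6 + 5 L$
$W{\left(4,-2 \right)} N = \left(-6 + 5 \left(-2\right)\right) 716 = \left(-6 - 10\right) 716 = \left(-16\right) 716 = -11456$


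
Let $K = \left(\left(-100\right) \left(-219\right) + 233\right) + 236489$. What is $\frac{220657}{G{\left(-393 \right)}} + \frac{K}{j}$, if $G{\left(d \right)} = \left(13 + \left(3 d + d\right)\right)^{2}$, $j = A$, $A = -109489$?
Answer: $- \frac{604416342909}{266110934209} \approx -2.2713$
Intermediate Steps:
$j = -109489$
$K = 258622$ ($K = \left(21900 + 233\right) + 236489 = 22133 + 236489 = 258622$)
$G{\left(d \right)} = \left(13 + 4 d\right)^{2}$
$\frac{220657}{G{\left(-393 \right)}} + \frac{K}{j} = \frac{220657}{\left(13 + 4 \left(-393\right)\right)^{2}} + \frac{258622}{-109489} = \frac{220657}{\left(13 - 1572\right)^{2}} + 258622 \left(- \frac{1}{109489}\right) = \frac{220657}{\left(-1559\right)^{2}} - \frac{258622}{109489} = \frac{220657}{2430481} - \frac{258622}{109489} = - \frac{604416342909}{266110934209}$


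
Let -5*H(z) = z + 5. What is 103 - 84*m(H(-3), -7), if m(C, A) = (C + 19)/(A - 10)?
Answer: 16567/85 ≈ 194.91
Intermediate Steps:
H(z) = -1 - z/5 (H(z) = -(z + 5)/5 = -(5 + z)/5 = -1 - z/5)
m(C, A) = (19 + C)/(-10 + A)
103 - 84*m(H(-3), -7) = 103 - 84*(19 + (-1 - ⅕*(-3)))/(-10 - 7) = 103 - 84*(19 + (-1 + ⅗))/(-17) = 103 - (-84)*(19 - ⅖)/17 = 103 - (-84)*93/(17*5) = 103 - 84*(-93/85) = 103 + 7812/85 = 16567/85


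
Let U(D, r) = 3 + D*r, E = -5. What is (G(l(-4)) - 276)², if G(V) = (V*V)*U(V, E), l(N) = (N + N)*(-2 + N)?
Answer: 298469912976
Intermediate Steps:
l(N) = 2*N*(-2 + N) (l(N) = (2*N)*(-2 + N) = 2*N*(-2 + N))
G(V) = V²*(3 - 5*V) (G(V) = (V*V)*(3 + V*(-5)) = V²*(3 - 5*V))
(G(l(-4)) - 276)² = ((2*(-4)*(-2 - 4))²*(3 - 10*(-4)*(-2 - 4)) - 276)² = ((2*(-4)*(-6))²*(3 - 10*(-4)*(-6)) - 276)² = (48²*(3 - 5*48) - 276)² = (2304*(3 - 240) - 276)² = (2304*(-237) - 276)² = (-546048 - 276)² = (-546324)² = 298469912976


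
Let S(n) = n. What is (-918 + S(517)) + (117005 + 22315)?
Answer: 138919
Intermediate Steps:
(-918 + S(517)) + (117005 + 22315) = (-918 + 517) + (117005 + 22315) = -401 + 139320 = 138919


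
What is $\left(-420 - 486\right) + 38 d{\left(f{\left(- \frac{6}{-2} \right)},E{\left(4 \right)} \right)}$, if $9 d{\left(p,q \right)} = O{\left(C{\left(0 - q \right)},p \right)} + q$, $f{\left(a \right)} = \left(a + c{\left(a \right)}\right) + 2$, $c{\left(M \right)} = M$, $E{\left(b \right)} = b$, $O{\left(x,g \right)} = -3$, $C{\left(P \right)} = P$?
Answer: $- \frac{8116}{9} \approx -901.78$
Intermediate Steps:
$f{\left(a \right)} = 2 + 2 a$ ($f{\left(a \right)} = \left(a + a\right) + 2 = 2 a + 2 = 2 + 2 a$)
$d{\left(p,q \right)} = - \frac{1}{3} + \frac{q}{9}$ ($d{\left(p,q \right)} = \frac{-3 + q}{9} = - \frac{1}{3} + \frac{q}{9}$)
$\left(-420 - 486\right) + 38 d{\left(f{\left(- \frac{6}{-2} \right)},E{\left(4 \right)} \right)} = \left(-420 - 486\right) + 38 \left(- \frac{1}{3} + \frac{1}{9} \cdot 4\right) = \left(-420 - 486\right) + 38 \left(- \frac{1}{3} + \frac{4}{9}\right) = -906 + 38 \cdot \frac{1}{9} = -906 + \frac{38}{9} = - \frac{8116}{9}$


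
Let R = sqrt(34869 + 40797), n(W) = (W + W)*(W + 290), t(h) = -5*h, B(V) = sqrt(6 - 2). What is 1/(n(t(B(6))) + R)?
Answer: -2800/15642167 - sqrt(75666)/31284334 ≈ -0.00018780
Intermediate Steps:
B(V) = 2 (B(V) = sqrt(4) = 2)
n(W) = 2*W*(290 + W) (n(W) = (2*W)*(290 + W) = 2*W*(290 + W))
R = sqrt(75666) ≈ 275.07
1/(n(t(B(6))) + R) = 1/(2*(-5*2)*(290 - 5*2) + sqrt(75666)) = 1/(2*(-10)*(290 - 10) + sqrt(75666)) = 1/(2*(-10)*280 + sqrt(75666)) = 1/(-5600 + sqrt(75666))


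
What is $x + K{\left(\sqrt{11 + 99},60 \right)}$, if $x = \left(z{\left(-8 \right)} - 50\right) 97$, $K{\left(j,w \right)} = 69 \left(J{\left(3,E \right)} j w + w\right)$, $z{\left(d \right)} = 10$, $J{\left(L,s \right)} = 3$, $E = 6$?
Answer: $260 + 12420 \sqrt{110} \approx 1.3052 \cdot 10^{5}$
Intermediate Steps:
$K{\left(j,w \right)} = 69 w + 207 j w$ ($K{\left(j,w \right)} = 69 \left(3 j w + w\right) = 69 \left(w + 3 j w\right) = 69 w + 207 j w$)
$x = -3880$ ($x = \left(10 - 50\right) 97 = \left(-40\right) 97 = -3880$)
$x + K{\left(\sqrt{11 + 99},60 \right)} = -3880 + 69 \cdot 60 \left(1 + 3 \sqrt{11 + 99}\right) = -3880 + 69 \cdot 60 \left(1 + 3 \sqrt{110}\right) = -3880 + \left(4140 + 12420 \sqrt{110}\right) = 260 + 12420 \sqrt{110}$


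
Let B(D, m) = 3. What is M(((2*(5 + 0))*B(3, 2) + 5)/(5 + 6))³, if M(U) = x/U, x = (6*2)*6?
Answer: 496793088/42875 ≈ 11587.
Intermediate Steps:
x = 72 (x = 12*6 = 72)
M(U) = 72/U
M(((2*(5 + 0))*B(3, 2) + 5)/(5 + 6))³ = (72/((((2*(5 + 0))*3 + 5)/(5 + 6))))³ = (72/((((2*5)*3 + 5)/11)))³ = (72/(((10*3 + 5)*(1/11))))³ = (72/(((30 + 5)*(1/11))))³ = (72/((35*(1/11))))³ = (72/(35/11))³ = (72*(11/35))³ = (792/35)³ = 496793088/42875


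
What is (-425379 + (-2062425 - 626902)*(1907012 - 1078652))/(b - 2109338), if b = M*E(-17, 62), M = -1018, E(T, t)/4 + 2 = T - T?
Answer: 742577113033/700398 ≈ 1.0602e+6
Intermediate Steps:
E(T, t) = -8 (E(T, t) = -8 + 4*(T - T) = -8 + 4*0 = -8 + 0 = -8)
b = 8144 (b = -1018*(-8) = 8144)
(-425379 + (-2062425 - 626902)*(1907012 - 1078652))/(b - 2109338) = (-425379 + (-2062425 - 626902)*(1907012 - 1078652))/(8144 - 2109338) = (-425379 - 2689327*828360)/(-2101194) = (-425379 - 2227730913720)*(-1/2101194) = -2227731339099*(-1/2101194) = 742577113033/700398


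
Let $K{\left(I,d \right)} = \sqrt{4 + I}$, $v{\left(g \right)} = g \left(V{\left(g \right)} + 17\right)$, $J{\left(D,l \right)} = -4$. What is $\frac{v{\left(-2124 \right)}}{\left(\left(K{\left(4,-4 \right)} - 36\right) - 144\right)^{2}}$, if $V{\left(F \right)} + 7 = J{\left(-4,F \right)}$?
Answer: $- \frac{6453243}{16394401} - \frac{143370 \sqrt{2}}{16394401} \approx -0.40599$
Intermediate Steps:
$V{\left(F \right)} = -11$ ($V{\left(F \right)} = -7 - 4 = -11$)
$v{\left(g \right)} = 6 g$ ($v{\left(g \right)} = g \left(-11 + 17\right) = g 6 = 6 g$)
$\frac{v{\left(-2124 \right)}}{\left(\left(K{\left(4,-4 \right)} - 36\right) - 144\right)^{2}} = \frac{6 \left(-2124\right)}{\left(\left(\sqrt{4 + 4} - 36\right) - 144\right)^{2}} = - \frac{12744}{\left(\left(\sqrt{8} - 36\right) - 144\right)^{2}} = - \frac{12744}{\left(\left(2 \sqrt{2} - 36\right) - 144\right)^{2}} = - \frac{12744}{\left(\left(-36 + 2 \sqrt{2}\right) - 144\right)^{2}} = - \frac{12744}{\left(-180 + 2 \sqrt{2}\right)^{2}}$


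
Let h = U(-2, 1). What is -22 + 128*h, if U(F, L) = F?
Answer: -278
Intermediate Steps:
h = -2
-22 + 128*h = -22 + 128*(-2) = -22 - 256 = -278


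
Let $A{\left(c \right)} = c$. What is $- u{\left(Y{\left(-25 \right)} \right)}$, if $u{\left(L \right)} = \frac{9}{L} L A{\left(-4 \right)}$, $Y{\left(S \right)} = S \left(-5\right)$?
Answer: $36$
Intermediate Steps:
$Y{\left(S \right)} = - 5 S$
$u{\left(L \right)} = -36$ ($u{\left(L \right)} = \frac{9}{L} L \left(-4\right) = 9 \left(-4\right) = -36$)
$- u{\left(Y{\left(-25 \right)} \right)} = \left(-1\right) \left(-36\right) = 36$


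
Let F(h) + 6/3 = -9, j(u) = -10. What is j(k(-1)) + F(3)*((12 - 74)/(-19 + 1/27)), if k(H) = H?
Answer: -11767/256 ≈ -45.965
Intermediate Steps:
F(h) = -11 (F(h) = -2 - 9 = -11)
j(k(-1)) + F(3)*((12 - 74)/(-19 + 1/27)) = -10 - 11*(12 - 74)/(-19 + 1/27) = -10 - (-682)/(-19 + 1/27) = -10 - (-682)/(-512/27) = -10 - (-682)*(-27)/512 = -10 - 11*837/256 = -10 - 9207/256 = -11767/256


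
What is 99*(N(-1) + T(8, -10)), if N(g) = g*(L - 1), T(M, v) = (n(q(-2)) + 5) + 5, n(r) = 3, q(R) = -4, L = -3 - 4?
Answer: 2079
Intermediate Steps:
L = -7
T(M, v) = 13 (T(M, v) = (3 + 5) + 5 = 8 + 5 = 13)
N(g) = -8*g (N(g) = g*(-7 - 1) = g*(-8) = -8*g)
99*(N(-1) + T(8, -10)) = 99*(-8*(-1) + 13) = 99*(8 + 13) = 99*21 = 2079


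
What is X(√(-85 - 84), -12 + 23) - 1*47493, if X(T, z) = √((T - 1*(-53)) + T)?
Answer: -47493 + √(53 + 26*I) ≈ -47486.0 + 1.7369*I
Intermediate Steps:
X(T, z) = √(53 + 2*T) (X(T, z) = √((T + 53) + T) = √((53 + T) + T) = √(53 + 2*T))
X(√(-85 - 84), -12 + 23) - 1*47493 = √(53 + 2*√(-85 - 84)) - 1*47493 = √(53 + 2*√(-169)) - 47493 = √(53 + 2*(13*I)) - 47493 = √(53 + 26*I) - 47493 = -47493 + √(53 + 26*I)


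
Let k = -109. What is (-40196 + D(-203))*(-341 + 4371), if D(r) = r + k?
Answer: -163247240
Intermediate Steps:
D(r) = -109 + r (D(r) = r - 109 = -109 + r)
(-40196 + D(-203))*(-341 + 4371) = (-40196 + (-109 - 203))*(-341 + 4371) = (-40196 - 312)*4030 = -40508*4030 = -163247240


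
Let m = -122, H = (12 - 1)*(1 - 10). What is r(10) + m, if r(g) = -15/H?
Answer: -4021/33 ≈ -121.85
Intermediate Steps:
H = -99 (H = 11*(-9) = -99)
r(g) = 5/33 (r(g) = -15/(-99) = -15*(-1/99) = 5/33)
r(10) + m = 5/33 - 122 = -4021/33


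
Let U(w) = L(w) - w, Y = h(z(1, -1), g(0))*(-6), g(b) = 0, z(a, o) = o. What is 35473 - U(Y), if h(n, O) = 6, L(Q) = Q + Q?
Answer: 35509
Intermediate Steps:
L(Q) = 2*Q
Y = -36 (Y = 6*(-6) = -36)
U(w) = w (U(w) = 2*w - w = w)
35473 - U(Y) = 35473 - 1*(-36) = 35473 + 36 = 35509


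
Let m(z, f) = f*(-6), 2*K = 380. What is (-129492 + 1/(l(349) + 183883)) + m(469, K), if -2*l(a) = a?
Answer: -47996417542/367417 ≈ -1.3063e+5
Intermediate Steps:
K = 190 (K = (½)*380 = 190)
l(a) = -a/2
m(z, f) = -6*f
(-129492 + 1/(l(349) + 183883)) + m(469, K) = (-129492 + 1/(-½*349 + 183883)) - 6*190 = (-129492 + 1/(-349/2 + 183883)) - 1140 = (-129492 + 1/(367417/2)) - 1140 = (-129492 + 2/367417) - 1140 = -47577562162/367417 - 1140 = -47996417542/367417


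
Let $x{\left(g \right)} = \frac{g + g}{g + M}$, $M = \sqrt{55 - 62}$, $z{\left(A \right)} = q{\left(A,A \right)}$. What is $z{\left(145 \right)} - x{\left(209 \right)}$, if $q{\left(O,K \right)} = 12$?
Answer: $\frac{218447}{21844} + \frac{209 i \sqrt{7}}{21844} \approx 10.0 + 0.025314 i$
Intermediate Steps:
$z{\left(A \right)} = 12$
$M = i \sqrt{7}$ ($M = \sqrt{-7} = i \sqrt{7} \approx 2.6458 i$)
$x{\left(g \right)} = \frac{2 g}{g + i \sqrt{7}}$ ($x{\left(g \right)} = \frac{g + g}{g + i \sqrt{7}} = \frac{2 g}{g + i \sqrt{7}}$)
$z{\left(145 \right)} - x{\left(209 \right)} = 12 - 2 \cdot 209 \frac{1}{209 + i \sqrt{7}} = 12 - \frac{418}{209 + i \sqrt{7}}$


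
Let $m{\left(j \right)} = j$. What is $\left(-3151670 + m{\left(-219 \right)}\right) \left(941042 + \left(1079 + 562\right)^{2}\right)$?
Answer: $-11453721930547$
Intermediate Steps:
$\left(-3151670 + m{\left(-219 \right)}\right) \left(941042 + \left(1079 + 562\right)^{2}\right) = \left(-3151670 - 219\right) \left(941042 + \left(1079 + 562\right)^{2}\right) = - 3151889 \left(941042 + 1641^{2}\right) = - 3151889 \left(941042 + 2692881\right) = \left(-3151889\right) 3633923 = -11453721930547$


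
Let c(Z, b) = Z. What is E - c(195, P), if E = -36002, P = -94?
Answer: -36197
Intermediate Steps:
E - c(195, P) = -36002 - 1*195 = -36002 - 195 = -36197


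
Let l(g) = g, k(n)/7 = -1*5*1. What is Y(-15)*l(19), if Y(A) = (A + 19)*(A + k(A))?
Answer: -3800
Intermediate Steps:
k(n) = -35 (k(n) = 7*(-1*5*1) = 7*(-5*1) = 7*(-5) = -35)
Y(A) = (-35 + A)*(19 + A) (Y(A) = (A + 19)*(A - 35) = (19 + A)*(-35 + A) = (-35 + A)*(19 + A))
Y(-15)*l(19) = (-665 + (-15)² - 16*(-15))*19 = (-665 + 225 + 240)*19 = -200*19 = -3800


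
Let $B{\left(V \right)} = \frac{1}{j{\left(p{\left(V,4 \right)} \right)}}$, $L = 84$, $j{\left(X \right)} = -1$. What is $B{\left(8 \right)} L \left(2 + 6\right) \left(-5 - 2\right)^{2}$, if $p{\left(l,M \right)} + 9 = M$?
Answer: $-32928$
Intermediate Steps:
$p{\left(l,M \right)} = -9 + M$
$B{\left(V \right)} = -1$ ($B{\left(V \right)} = \frac{1}{-1} = -1$)
$B{\left(8 \right)} L \left(2 + 6\right) \left(-5 - 2\right)^{2} = \left(-1\right) 84 \left(2 + 6\right) \left(-5 - 2\right)^{2} = - 84 \cdot 8 \left(-7\right)^{2} = - 84 \cdot 8 \cdot 49 = \left(-84\right) 392 = -32928$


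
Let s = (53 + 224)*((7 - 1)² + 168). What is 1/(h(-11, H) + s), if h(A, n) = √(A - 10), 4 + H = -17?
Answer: 18836/1064384695 - I*√21/3193154085 ≈ 1.7697e-5 - 1.4351e-9*I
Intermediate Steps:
H = -21 (H = -4 - 17 = -21)
h(A, n) = √(-10 + A)
s = 56508 (s = 277*(6² + 168) = 277*(36 + 168) = 277*204 = 56508)
1/(h(-11, H) + s) = 1/(√(-10 - 11) + 56508) = 1/(√(-21) + 56508) = 1/(I*√21 + 56508) = 1/(56508 + I*√21)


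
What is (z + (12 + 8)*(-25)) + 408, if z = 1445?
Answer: 1353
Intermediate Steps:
(z + (12 + 8)*(-25)) + 408 = (1445 + (12 + 8)*(-25)) + 408 = (1445 + 20*(-25)) + 408 = (1445 - 500) + 408 = 945 + 408 = 1353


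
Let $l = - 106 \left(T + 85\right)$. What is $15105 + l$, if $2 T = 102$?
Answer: $689$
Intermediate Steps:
$T = 51$ ($T = \frac{1}{2} \cdot 102 = 51$)
$l = -14416$ ($l = - 106 \left(51 + 85\right) = \left(-106\right) 136 = -14416$)
$15105 + l = 15105 - 14416 = 689$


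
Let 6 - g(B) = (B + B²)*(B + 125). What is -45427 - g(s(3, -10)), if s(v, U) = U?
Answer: -35083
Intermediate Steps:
g(B) = 6 - (125 + B)*(B + B²) (g(B) = 6 - (B + B²)*(B + 125) = 6 - (B + B²)*(125 + B) = 6 - (125 + B)*(B + B²))
-45427 - g(s(3, -10)) = -45427 - (6 - 1*(-10)³ - 126*(-10)² - 125*(-10)) = -45427 - (6 - 1*(-1000) - 126*100 + 1250) = -45427 - (6 + 1000 - 12600 + 1250) = -45427 - 1*(-10344) = -45427 + 10344 = -35083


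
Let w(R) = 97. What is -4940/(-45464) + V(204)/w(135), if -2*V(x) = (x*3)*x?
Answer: -709391389/1102502 ≈ -643.44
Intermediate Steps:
V(x) = -3*x²/2 (V(x) = -x*3*x/2 = -3*x*x/2 = -3*x²/2)
-4940/(-45464) + V(204)/w(135) = -4940/(-45464) - 3/2*204²/97 = -4940*(-1/45464) - 3/2*41616*(1/97) = 1235/11366 - 62424*1/97 = 1235/11366 - 62424/97 = -709391389/1102502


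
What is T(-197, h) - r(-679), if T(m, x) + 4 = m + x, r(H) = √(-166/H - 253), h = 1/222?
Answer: -44621/222 - 3*I*√12947851/679 ≈ -201.0 - 15.898*I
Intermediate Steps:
h = 1/222 ≈ 0.0045045
r(H) = √(-253 - 166/H)
T(m, x) = -4 + m + x (T(m, x) = -4 + (m + x) = -4 + m + x)
T(-197, h) - r(-679) = (-4 - 197 + 1/222) - √(-253 - 166/(-679)) = -44621/222 - √(-253 - 166*(-1/679)) = -44621/222 - √(-253 + 166/679) = -44621/222 - √(-171621/679) = -44621/222 - 3*I*√12947851/679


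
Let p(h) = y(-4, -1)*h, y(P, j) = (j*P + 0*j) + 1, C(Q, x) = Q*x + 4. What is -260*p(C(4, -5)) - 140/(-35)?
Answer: 20804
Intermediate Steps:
C(Q, x) = 4 + Q*x
y(P, j) = 1 + P*j (y(P, j) = (P*j + 0) + 1 = P*j + 1 = 1 + P*j)
p(h) = 5*h (p(h) = (1 - 4*(-1))*h = (1 + 4)*h = 5*h)
-260*p(C(4, -5)) - 140/(-35) = -1300*(4 + 4*(-5)) - 140/(-35) = -1300*(4 - 20) - 140*(-1/35) = -1300*(-16) + 4 = -260*(-80) + 4 = 20800 + 4 = 20804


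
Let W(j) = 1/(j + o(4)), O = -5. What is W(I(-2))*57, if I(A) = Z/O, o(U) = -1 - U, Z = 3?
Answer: -285/28 ≈ -10.179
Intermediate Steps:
I(A) = -⅗ (I(A) = 3/(-5) = 3*(-⅕) = -⅗)
W(j) = 1/(-5 + j) (W(j) = 1/(j + (-1 - 1*4)) = 1/(j + (-1 - 4)) = 1/(j - 5) = 1/(-5 + j))
W(I(-2))*57 = 57/(-5 - ⅗) = 57/(-28/5) = -5/28*57 = -285/28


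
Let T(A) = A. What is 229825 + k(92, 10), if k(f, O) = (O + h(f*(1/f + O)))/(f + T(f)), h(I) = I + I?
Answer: 10572413/46 ≈ 2.2984e+5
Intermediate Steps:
h(I) = 2*I
k(f, O) = (O + 2*f*(O + 1/f))/(2*f) (k(f, O) = (O + 2*(f*(1/f + O)))/(f + f) = (O + 2*(f*(O + 1/f)))/((2*f)) = (O + 2*f*(O + 1/f))*(1/(2*f)) = (O + 2*f*(O + 1/f))/(2*f))
229825 + k(92, 10) = 229825 + (1 + (½)*10 + 10*92)/92 = 229825 + (1 + 5 + 920)/92 = 229825 + (1/92)*926 = 229825 + 463/46 = 10572413/46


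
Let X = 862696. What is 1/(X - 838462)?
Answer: 1/24234 ≈ 4.1264e-5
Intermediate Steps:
1/(X - 838462) = 1/(862696 - 838462) = 1/24234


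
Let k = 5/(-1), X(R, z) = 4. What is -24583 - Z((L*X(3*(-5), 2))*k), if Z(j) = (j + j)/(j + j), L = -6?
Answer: -24584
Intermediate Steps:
k = -5 (k = 5*(-1) = -5)
Z(j) = 1 (Z(j) = (2*j)/((2*j)) = (2*j)*(1/(2*j)) = 1)
-24583 - Z((L*X(3*(-5), 2))*k) = -24583 - 1*1 = -24583 - 1 = -24584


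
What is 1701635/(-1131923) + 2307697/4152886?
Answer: -342658527483/361595936906 ≈ -0.94763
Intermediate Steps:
1701635/(-1131923) + 2307697/4152886 = 1701635*(-1/1131923) + 2307697*(1/4152886) = -130895/87071 + 2307697/4152886 = -342658527483/361595936906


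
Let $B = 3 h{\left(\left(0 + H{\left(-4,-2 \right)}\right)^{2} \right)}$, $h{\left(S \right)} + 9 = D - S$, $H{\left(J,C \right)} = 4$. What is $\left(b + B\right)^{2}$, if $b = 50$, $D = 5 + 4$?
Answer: $4$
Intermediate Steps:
$D = 9$
$h{\left(S \right)} = - S$ ($h{\left(S \right)} = -9 - \left(-9 + S\right) = - S$)
$B = -48$ ($B = 3 \left(- \left(0 + 4\right)^{2}\right) = 3 \left(- 4^{2}\right) = 3 \left(\left(-1\right) 16\right) = 3 \left(-16\right) = -48$)
$\left(b + B\right)^{2} = \left(50 - 48\right)^{2} = 2^{2} = 4$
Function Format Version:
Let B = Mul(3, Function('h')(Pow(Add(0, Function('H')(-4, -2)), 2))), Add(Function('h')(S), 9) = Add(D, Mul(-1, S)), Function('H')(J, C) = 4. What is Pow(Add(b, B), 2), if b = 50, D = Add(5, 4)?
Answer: 4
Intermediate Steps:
D = 9
Function('h')(S) = Mul(-1, S) (Function('h')(S) = Add(-9, Add(9, Mul(-1, S))) = Mul(-1, S))
B = -48 (B = Mul(3, Mul(-1, Pow(Add(0, 4), 2))) = Mul(3, Mul(-1, Pow(4, 2))) = Mul(3, Mul(-1, 16)) = Mul(3, -16) = -48)
Pow(Add(b, B), 2) = Pow(Add(50, -48), 2) = Pow(2, 2) = 4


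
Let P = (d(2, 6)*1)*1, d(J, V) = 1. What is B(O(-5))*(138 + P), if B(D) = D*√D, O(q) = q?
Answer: -695*I*√5 ≈ -1554.1*I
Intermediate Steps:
B(D) = D^(3/2)
P = 1 (P = (1*1)*1 = 1*1 = 1)
B(O(-5))*(138 + P) = (-5)^(3/2)*(138 + 1) = -5*I*√5*139 = -695*I*√5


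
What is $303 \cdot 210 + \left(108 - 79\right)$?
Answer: $63659$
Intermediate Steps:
$303 \cdot 210 + \left(108 - 79\right) = 63630 + \left(108 - 79\right) = 63630 + 29 = 63659$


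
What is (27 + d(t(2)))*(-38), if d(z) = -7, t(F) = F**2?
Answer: -760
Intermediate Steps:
(27 + d(t(2)))*(-38) = (27 - 7)*(-38) = 20*(-38) = -760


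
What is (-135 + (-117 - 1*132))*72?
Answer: -27648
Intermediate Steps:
(-135 + (-117 - 1*132))*72 = (-135 + (-117 - 132))*72 = (-135 - 249)*72 = -384*72 = -27648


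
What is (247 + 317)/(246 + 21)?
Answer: 188/89 ≈ 2.1124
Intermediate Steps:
(247 + 317)/(246 + 21) = 564/267 = 564*(1/267) = 188/89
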